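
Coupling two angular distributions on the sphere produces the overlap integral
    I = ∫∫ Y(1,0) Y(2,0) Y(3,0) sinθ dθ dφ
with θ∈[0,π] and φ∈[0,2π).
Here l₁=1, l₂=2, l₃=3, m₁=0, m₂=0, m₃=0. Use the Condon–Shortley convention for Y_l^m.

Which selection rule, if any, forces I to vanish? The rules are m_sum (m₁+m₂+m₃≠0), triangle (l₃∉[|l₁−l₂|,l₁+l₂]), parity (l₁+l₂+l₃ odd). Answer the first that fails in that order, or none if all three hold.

Σmᵢ = 0  ✓
l₃∈[|l₁−l₂|,l₁+l₂]=[1,3], have l₃=3  ✓
Σlᵢ = 6 ⇒ even  ✓

none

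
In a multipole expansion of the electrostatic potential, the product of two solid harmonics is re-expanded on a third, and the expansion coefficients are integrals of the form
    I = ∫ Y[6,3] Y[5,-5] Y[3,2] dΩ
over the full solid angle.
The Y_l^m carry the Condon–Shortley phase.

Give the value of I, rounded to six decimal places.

0.088266

m-sum 0 ✓  L=14 even ✓  1≤3≤11 ✓
Π(2lᵢ+1) = 13×11×7 = 1001
triangle coeff Δ(6,5,3) = 1/675675
Σ_t [3,5]: t=3:−1/8640 t=4:+1/2304 t=5:−1/8640 = 7/34560
(3j)²=7/429 [(6 5 3; 0 0 0)], sign=-1
Σ_t [0,0]: t=0:+1/483840 = 1/483840
(3j)²=6/1001 [(6 5 3; 3 -5 2)], sign=-1
⇒ 4πI² = 14/143
I = (+1)√(14/143/(4π)) = 0.08826552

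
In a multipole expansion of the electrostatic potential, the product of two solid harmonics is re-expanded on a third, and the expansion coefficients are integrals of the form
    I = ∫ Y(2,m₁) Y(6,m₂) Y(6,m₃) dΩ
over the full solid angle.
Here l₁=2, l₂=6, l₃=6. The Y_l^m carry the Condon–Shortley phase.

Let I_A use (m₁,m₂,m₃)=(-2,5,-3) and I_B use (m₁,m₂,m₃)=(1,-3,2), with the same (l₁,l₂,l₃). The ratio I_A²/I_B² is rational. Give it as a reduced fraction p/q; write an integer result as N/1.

Same 2,6,6: normalisation and zero-m 3j drop out of the ratio.
A: Δ: 2! 2! 10! / 15! → 1/90090; sum: t=2:+1/1451520 = 1/1451520; 3j²(2 6 6; -2 5 -3) = Δ·Π!·Σ² = 1/91  (sign -1)
B: Δ: 2! 2! 10! / 15! → 1/90090; sum: t=0:+1/60480 t=1:−1/161280 = 1/96768; 3j²(2 6 6; 1 -3 2) = Δ·Π!·Σ² = 15/1001  (sign +1)
I_A²/I_B² = (1/91)/(15/1001) = 11/15

11/15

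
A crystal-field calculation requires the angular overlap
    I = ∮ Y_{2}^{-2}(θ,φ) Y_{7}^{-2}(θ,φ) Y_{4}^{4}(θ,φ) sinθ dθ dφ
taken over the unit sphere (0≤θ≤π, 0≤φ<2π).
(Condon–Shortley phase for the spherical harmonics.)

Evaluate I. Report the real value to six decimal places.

l₃=4 ∉ [5,9] — triangle fails ⇒ I = 0

0.000000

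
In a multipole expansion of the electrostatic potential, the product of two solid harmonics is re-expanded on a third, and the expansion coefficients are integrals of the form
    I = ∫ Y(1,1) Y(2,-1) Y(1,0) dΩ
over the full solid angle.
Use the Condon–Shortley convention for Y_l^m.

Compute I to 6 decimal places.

Checks pass: Σm=0; 4 even; l₃=1∈[1,3].
(2·1+1)(2·2+1)(2·1+1) = 45
Δ: 2! 0! 2! / 5! → 1/30
sum: t=1:−1/1 = -1/1
3j²(1 2 1; 0 0 0) = Δ·Π!·Σ² = 2/15  (sign +1)
sum: t=0:+1/2 = 1/2
3j²(1 2 1; 1 -1 0) = Δ·Π!·Σ² = 1/10  (sign -1)
combine: 4πI² = 45·2/15·1/10 = 3/5
take √, sign -1: I = -0.21850969

-0.218510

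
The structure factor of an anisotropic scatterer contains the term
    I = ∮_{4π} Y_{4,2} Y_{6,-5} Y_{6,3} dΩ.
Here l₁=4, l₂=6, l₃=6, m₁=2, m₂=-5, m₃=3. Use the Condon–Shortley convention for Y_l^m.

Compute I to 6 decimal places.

-0.147064

Checks pass: Σm=0; 16 even; l₃=6∈[2,10].
(2·4+1)(2·6+1)(2·6+1) = 1521
Δ: 4! 4! 8! / 17! → 1/15315300
sum: t=0:+1/829440 t=1:−1/25920 t=2:+1/9216 t=3:−1/25920 t=4:+1/829440 = 7/207360
3j²(4 6 6; 0 0 0) = Δ·Π!·Σ² = 28/2431  (sign +1)
sum: t=0:+1/483840 t=1:−1/1451520 = 1/725760
3j²(4 6 6; 2 -5 3) = Δ·Π!·Σ² = 24/1547  (sign -1)
combine: 4πI² = 1521·28/2431·24/1547 = 864/3179
take √, sign -1: I = -0.14706410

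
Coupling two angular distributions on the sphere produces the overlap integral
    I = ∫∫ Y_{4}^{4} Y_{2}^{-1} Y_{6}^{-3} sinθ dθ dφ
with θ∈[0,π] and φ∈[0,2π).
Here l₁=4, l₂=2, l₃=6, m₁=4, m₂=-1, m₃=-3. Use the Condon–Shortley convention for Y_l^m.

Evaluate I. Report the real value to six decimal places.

m-sum 0 ✓  L=12 even ✓  2≤6≤6 ✓
Π(2lᵢ+1) = 9×5×13 = 585
triangle coeff Δ(4,2,6) = 1/6435
Σ_t [0,0]: t=0:+1/2304 = 1/2304
(3j)²=5/143 [(4 2 6; 0 0 0)], sign=+1
Σ_t [0,0]: t=0:+1/241920 = 1/241920
(3j)²=1/715 [(4 2 6; 4 -1 -3)], sign=-1
⇒ 4πI² = 45/1573
I = (-1)√(45/1573/(4π)) = -0.04771303

-0.047713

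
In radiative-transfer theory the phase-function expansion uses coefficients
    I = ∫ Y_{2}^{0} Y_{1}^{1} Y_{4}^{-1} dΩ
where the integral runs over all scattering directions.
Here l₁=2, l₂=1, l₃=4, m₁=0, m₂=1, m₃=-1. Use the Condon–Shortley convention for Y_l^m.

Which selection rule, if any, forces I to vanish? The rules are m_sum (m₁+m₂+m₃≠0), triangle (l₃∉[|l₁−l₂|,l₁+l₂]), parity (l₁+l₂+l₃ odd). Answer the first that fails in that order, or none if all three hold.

m₁+m₂+m₃ = 0 + 1 − 1 = 0  ✓
triangle: |2−1|=1 ≤ l₃=4 ≤ 2+1=3  ✗
parity: l₁+l₂+l₃ = 7 is odd

triangle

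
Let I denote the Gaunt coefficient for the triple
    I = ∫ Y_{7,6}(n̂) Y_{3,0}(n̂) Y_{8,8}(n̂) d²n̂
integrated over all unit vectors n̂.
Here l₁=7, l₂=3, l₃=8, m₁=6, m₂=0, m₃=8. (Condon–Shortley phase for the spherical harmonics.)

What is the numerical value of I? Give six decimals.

0.000000

6 + 0 + 8 = 14 ≠ 0: azimuthal integral kills it; I = 0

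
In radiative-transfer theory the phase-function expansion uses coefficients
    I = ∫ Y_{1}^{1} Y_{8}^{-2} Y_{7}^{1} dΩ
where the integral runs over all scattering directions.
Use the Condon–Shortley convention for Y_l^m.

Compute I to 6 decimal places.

Rules hold: Σm=0, L=16 even, 7≤7≤9.
N = 3·17·15 = 765
Δ = 2!·0!·14!/17! = 1/2040
Racah Σ t=1..1: t=1:−1/25401600 = -1/25401600
⇒ 3j(1 8 7; 0 0 0)² = 8/255, sgn +1
Racah Σ t=0..0: t=0:+1/58060800 = 1/58060800
⇒ 3j(1 8 7; 1 -2 1)² = 3/136, sgn +1
4πI² = N·(3j₀)²·(3jₘ)² = 9/17
I = +1·√(0.529412/4π) = 0.20525411

0.205254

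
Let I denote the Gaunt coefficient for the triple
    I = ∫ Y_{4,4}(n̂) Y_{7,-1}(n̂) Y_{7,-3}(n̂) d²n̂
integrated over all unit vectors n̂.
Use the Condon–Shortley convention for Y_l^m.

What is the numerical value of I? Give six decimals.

-0.167274

m-sum 0 ✓  L=18 even ✓  3≤7≤11 ✓
Π(2lᵢ+1) = 9×15×15 = 2025
triangle coeff Δ(4,7,7) = 1/58198140
Σ_t [0,4]: t=0:+1/17418240 t=1:−1/622080 t=2:+1/230400 t=3:−1/622080 t=4:+1/17418240 = 1/806400
(3j)²=2268/230945 [(4 7 7; 0 0 0)], sign=-1
Σ_t [0,0]: t=0:+1/9953280 = 1/9953280
(3j)²=2450/138567 [(4 7 7; 4 -1 -3)], sign=+1
⇒ 4πI² = 750141000/2133423721
I = (-1)√(750141000/2133423721/(4π)) = -0.16727381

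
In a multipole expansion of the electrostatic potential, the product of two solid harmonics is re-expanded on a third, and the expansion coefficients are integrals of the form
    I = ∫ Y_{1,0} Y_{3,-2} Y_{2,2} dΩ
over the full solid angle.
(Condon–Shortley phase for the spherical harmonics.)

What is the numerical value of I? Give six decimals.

0.184674

Rules hold: Σm=0, L=6 even, 2≤2≤4.
N = 3·7·5 = 105
Δ = 2!·0!·4!/7! = 1/105
Racah Σ t=1..1: t=1:−1/4 = -1/4
⇒ 3j(1 3 2; 0 0 0)² = 3/35, sgn -1
Racah Σ t=1..1: t=1:−1/24 = -1/24
⇒ 3j(1 3 2; 0 -2 2)² = 1/21, sgn -1
4πI² = N·(3j₀)²·(3jₘ)² = 3/7
I = +1·√(0.428571/4π) = 0.18467439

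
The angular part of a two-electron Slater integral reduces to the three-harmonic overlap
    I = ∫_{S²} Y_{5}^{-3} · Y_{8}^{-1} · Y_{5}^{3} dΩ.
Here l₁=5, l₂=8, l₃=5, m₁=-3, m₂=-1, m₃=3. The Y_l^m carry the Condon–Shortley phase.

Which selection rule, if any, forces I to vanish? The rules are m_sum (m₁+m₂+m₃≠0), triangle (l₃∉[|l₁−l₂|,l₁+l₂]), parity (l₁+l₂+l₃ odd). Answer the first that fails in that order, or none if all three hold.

m_sum

Σmᵢ = -1  ✗
l₃∈[|l₁−l₂|,l₁+l₂]=[3,13], have l₃=5
Σlᵢ = 18 ⇒ even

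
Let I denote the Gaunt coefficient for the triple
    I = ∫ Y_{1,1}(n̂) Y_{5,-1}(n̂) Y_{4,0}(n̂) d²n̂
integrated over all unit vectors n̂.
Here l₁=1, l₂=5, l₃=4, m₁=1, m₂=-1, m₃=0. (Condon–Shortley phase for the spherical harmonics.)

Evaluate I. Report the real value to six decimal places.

-0.190188

m-sum 0 ✓  L=10 even ✓  4≤4≤6 ✓
Π(2lᵢ+1) = 3×11×9 = 297
triangle coeff Δ(1,5,4) = 1/495
Σ_t [1,1]: t=1:−1/576 = -1/576
(3j)²=5/99 [(1 5 4; 0 0 0)], sign=-1
Σ_t [0,0]: t=0:+1/1152 = 1/1152
(3j)²=1/33 [(1 5 4; 1 -1 0)], sign=+1
⇒ 4πI² = 5/11
I = (-1)√(5/11/(4π)) = -0.19018827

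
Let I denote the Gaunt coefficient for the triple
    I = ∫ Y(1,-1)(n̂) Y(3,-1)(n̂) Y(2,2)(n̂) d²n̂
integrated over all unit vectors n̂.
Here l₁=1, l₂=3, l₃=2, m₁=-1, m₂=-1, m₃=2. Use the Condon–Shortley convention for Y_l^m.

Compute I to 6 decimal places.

Checks pass: Σm=0; 6 even; l₃=2∈[2,4].
(2·1+1)(2·3+1)(2·2+1) = 105
Δ: 2! 0! 4! / 7! → 1/105
sum: t=1:−1/4 = -1/4
3j²(1 3 2; 0 0 0) = Δ·Π!·Σ² = 3/35  (sign -1)
sum: t=2:+1/48 = 1/48
3j²(1 3 2; -1 -1 2) = Δ·Π!·Σ² = 1/105  (sign +1)
combine: 4πI² = 105·3/35·1/105 = 3/35
take √, sign -1: I = -0.08258890

-0.082589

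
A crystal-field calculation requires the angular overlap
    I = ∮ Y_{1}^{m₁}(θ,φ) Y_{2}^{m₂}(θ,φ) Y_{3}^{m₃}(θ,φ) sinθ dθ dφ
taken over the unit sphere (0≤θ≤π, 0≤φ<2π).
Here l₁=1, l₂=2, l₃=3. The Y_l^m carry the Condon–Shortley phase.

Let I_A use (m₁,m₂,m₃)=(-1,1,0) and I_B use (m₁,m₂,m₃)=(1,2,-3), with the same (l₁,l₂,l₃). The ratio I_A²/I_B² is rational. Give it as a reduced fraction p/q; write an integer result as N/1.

1/5

Same 1,2,3: normalisation and zero-m 3j drop out of the ratio.
A: Δ: 0! 2! 4! / 7! → 1/105; sum: t=0:+1/12 = 1/12; 3j²(1 2 3; -1 1 0) = Δ·Π!·Σ² = 1/35  (sign -1)
B: Δ: 0! 2! 4! / 7! → 1/105; sum: t=0:+1/48 = 1/48; 3j²(1 2 3; 1 2 -3) = Δ·Π!·Σ² = 1/7  (sign +1)
I_A²/I_B² = (1/35)/(1/7) = 1/5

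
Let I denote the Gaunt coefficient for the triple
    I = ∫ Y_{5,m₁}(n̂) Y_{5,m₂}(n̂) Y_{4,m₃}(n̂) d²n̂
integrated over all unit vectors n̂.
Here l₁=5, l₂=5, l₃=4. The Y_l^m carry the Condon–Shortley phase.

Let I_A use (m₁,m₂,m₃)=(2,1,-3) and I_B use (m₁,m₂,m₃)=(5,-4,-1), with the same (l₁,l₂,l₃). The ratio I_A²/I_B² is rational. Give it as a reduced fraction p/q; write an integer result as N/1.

Shared (l₁,l₂,l₃)=(5,5,4): N and (l;000)² cancel in I_A²/I_B².
A: Δ = 6!·4!·4!/15! = 1/3153150; Racah Σ t=2..3: t=2:+1/6912 t=3:−1/5184 = -1/20736; ⇒ 3j(5 5 4; 2 1 -3)² = 5/2574, sgn +1
B: Δ = 6!·4!·4!/15! = 1/3153150; Racah Σ t=0..0: t=0:+1/103680 = 1/103680; ⇒ 3j(5 5 4; 5 -4 -1)² = 4/143, sgn -1
I_A²/I_B² = (5/2574)/(4/143) = 5/72

5/72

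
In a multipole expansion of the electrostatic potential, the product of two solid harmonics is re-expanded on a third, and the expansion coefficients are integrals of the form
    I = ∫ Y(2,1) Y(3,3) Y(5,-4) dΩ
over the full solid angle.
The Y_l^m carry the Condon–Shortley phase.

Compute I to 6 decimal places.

Rules hold: Σm=0, L=10 even, 1≤5≤5.
N = 5·7·11 = 385
Δ = 0!·4!·6!/11! = 1/2310
Racah Σ t=0..0: t=0:+1/144 = 1/144
⇒ 3j(2 3 5; 0 0 0)² = 10/231, sgn -1
Racah Σ t=0..0: t=0:+1/4320 = 1/4320
⇒ 3j(2 3 5; 1 3 -4)² = 2/55, sgn -1
4πI² = N·(3j₀)²·(3jₘ)² = 20/33
I = +1·√(0.606061/4π) = 0.21961050

0.219610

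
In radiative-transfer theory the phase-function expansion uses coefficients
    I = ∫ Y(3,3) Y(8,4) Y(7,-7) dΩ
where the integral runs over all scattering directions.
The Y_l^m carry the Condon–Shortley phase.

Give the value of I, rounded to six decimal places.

Checks pass: Σm=0; 18 even; l₃=7∈[5,11].
(2·3+1)(2·8+1)(2·7+1) = 1785
Δ: 4! 2! 12! / 19! → 1/5290740
sum: t=1:−1/7257600 t=2:+1/2073600 t=3:−1/7257600 = 1/4838400
3j²(3 8 7; 0 0 0) = Δ·Π!·Σ² = 252/20995  (sign -1)
sum: t=0:+1/22992076800 = 1/22992076800
3j²(3 8 7; 3 4 -7) = Δ·Π!·Σ² = 1/3876  (sign +1)
combine: 4πI² = 1785·252/20995·1/3876 = 441/79781
take √, sign -1: I = -0.02097320

-0.020973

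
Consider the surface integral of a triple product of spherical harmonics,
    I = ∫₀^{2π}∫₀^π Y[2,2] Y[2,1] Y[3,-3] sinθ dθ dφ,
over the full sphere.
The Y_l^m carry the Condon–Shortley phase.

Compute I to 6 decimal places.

0.000000

L=7 odd ⇒ parity kills the (l;000) factor ⇒ I = 0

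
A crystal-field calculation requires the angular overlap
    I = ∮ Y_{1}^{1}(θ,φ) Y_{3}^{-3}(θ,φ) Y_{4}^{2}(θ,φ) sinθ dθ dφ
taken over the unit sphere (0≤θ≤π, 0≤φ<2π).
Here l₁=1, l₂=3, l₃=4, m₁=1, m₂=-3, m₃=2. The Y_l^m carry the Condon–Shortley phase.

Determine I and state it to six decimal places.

m-sum 0 ✓  L=8 even ✓  2≤4≤4 ✓
Π(2lᵢ+1) = 3×7×9 = 189
triangle coeff Δ(1,3,4) = 1/252
Σ_t [0,0]: t=0:+1/36 = 1/36
(3j)²=4/63 [(1 3 4; 0 0 0)], sign=+1
Σ_t [0,0]: t=0:+1/1440 = 1/1440
(3j)²=1/252 [(1 3 4; 1 -3 2)], sign=+1
⇒ 4πI² = 1/21
I = (+1)√(1/21/(4π)) = 0.06155813

0.061558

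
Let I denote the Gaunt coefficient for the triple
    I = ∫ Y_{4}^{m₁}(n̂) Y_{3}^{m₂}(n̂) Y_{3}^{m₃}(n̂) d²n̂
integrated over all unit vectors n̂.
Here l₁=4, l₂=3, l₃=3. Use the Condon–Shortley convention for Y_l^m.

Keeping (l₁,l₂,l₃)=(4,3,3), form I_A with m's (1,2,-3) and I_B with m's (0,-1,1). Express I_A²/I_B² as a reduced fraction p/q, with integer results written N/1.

Shared (l₁,l₂,l₃)=(4,3,3): N and (l;000)² cancel in I_A²/I_B².
A: Δ = 4!·4!·2!/11! = 1/34650; Racah Σ t=3..3: t=3:−1/288 = -1/288; ⇒ 3j(4 3 3; 1 2 -3)² = 5/231, sgn -1
B: Δ = 4!·4!·2!/11! = 1/34650; Racah Σ t=0..2: t=0:+1/1152 t=1:−1/36 t=2:+1/32 = 5/1152; ⇒ 3j(4 3 3; 0 -1 1)² = 1/1386, sgn +1
I_A²/I_B² = (5/231)/(1/1386) = 30/1

30/1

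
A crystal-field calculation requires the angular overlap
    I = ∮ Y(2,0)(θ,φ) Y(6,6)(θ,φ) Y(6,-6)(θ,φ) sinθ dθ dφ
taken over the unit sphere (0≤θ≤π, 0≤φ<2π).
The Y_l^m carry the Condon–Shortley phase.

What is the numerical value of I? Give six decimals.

m-sum 0 ✓  L=14 even ✓  4≤6≤8 ✓
Π(2lᵢ+1) = 5×13×13 = 845
triangle coeff Δ(2,6,6) = 1/90090
Σ_t [0,2]: t=0:+1/69120 t=1:−1/14400 t=2:+1/69120 = -7/172800
(3j)²=14/715 [(2 6 6; 0 0 0)], sign=-1
Σ_t [2,2]: t=2:+1/14515200 = 1/14515200
(3j)²=22/455 [(2 6 6; 0 6 -6)], sign=+1
⇒ 4πI² = 4/5
I = (-1)√(4/5/(4π)) = -0.25231325

-0.252313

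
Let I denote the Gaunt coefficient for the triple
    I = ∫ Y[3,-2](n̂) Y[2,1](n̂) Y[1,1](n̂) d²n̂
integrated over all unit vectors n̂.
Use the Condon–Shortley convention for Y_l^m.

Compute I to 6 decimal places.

0.261169

m-sum 0 ✓  L=6 even ✓  1≤1≤5 ✓
Π(2lᵢ+1) = 7×5×3 = 105
triangle coeff Δ(3,2,1) = 1/105
Σ_t [2,2]: t=2:+1/4 = 1/4
(3j)²=3/35 [(3 2 1; 0 0 0)], sign=-1
Σ_t [3,3]: t=3:−1/12 = -1/12
(3j)²=2/21 [(3 2 1; -2 1 1)], sign=-1
⇒ 4πI² = 6/7
I = (+1)√(6/7/(4π)) = 0.26116903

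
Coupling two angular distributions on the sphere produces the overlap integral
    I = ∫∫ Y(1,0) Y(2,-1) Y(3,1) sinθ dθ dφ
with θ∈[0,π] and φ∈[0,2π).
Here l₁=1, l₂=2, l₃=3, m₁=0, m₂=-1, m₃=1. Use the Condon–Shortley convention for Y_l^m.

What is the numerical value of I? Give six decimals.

-0.233597

Rules hold: Σm=0, L=6 even, 1≤3≤3.
N = 3·5·7 = 105
Δ = 0!·2!·4!/7! = 1/105
Racah Σ t=0..0: t=0:+1/4 = 1/4
⇒ 3j(1 2 3; 0 0 0)² = 3/35, sgn -1
Racah Σ t=0..0: t=0:+1/6 = 1/6
⇒ 3j(1 2 3; 0 -1 1)² = 8/105, sgn +1
4πI² = N·(3j₀)²·(3jₘ)² = 24/35
I = -1·√(0.685714/4π) = -0.23359668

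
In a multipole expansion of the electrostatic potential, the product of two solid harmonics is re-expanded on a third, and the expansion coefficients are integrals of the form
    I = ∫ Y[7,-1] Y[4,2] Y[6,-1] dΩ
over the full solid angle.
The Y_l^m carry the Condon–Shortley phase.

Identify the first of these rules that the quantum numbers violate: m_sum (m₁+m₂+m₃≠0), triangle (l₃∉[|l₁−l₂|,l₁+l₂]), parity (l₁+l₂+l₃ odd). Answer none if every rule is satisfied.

parity

m₁+m₂+m₃ = -1 + 2 − 1 = 0  ✓
triangle: |7−4|=3 ≤ l₃=6 ≤ 7+4=11  ✓
parity: l₁+l₂+l₃ = 17 is odd  ✗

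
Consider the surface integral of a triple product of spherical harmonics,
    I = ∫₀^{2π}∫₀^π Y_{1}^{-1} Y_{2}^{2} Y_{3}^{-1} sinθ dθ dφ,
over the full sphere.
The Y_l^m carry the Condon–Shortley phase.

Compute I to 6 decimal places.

-0.082589

Rules hold: Σm=0, L=6 even, 1≤3≤3.
N = 3·5·7 = 105
Δ = 0!·2!·4!/7! = 1/105
Racah Σ t=0..0: t=0:+1/4 = 1/4
⇒ 3j(1 2 3; 0 0 0)² = 3/35, sgn -1
Racah Σ t=0..0: t=0:+1/48 = 1/48
⇒ 3j(1 2 3; -1 2 -1)² = 1/105, sgn +1
4πI² = N·(3j₀)²·(3jₘ)² = 3/35
I = -1·√(0.0857143/4π) = -0.08258890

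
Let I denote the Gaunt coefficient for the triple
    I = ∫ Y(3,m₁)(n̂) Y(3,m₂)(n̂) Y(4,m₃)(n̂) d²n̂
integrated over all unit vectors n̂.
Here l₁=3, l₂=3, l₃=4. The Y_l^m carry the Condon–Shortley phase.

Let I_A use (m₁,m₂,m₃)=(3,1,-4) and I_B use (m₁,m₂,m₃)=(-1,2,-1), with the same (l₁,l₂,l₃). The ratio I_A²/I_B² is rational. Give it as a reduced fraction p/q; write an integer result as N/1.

Same 3,3,4: normalisation and zero-m 3j drop out of the ratio.
A: Δ: 2! 4! 4! / 11! → 1/34650; sum: t=0:+1/1152 = 1/1152; 3j²(3 3 4; 3 1 -4) = Δ·Π!·Σ² = 1/33  (sign +1)
B: Δ: 2! 4! 4! / 11! → 1/34650; sum: t=1:−1/144 t=2:+1/48 = 1/72; 3j²(3 3 4; -1 2 -1) = Δ·Π!·Σ² = 16/693  (sign -1)
I_A²/I_B² = (1/33)/(16/693) = 21/16

21/16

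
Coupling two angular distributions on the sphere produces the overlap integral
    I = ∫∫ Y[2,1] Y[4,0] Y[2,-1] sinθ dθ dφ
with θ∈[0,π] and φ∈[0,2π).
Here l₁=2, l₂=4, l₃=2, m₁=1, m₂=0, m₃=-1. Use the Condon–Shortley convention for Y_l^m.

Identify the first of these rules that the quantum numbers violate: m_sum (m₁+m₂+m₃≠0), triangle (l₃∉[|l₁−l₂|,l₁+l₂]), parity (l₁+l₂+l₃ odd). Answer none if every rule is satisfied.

none

m₁+m₂+m₃ = 1 + 0 − 1 = 0  ✓
triangle: |2−4|=2 ≤ l₃=2 ≤ 2+4=6  ✓
parity: l₁+l₂+l₃ = 8 is even  ✓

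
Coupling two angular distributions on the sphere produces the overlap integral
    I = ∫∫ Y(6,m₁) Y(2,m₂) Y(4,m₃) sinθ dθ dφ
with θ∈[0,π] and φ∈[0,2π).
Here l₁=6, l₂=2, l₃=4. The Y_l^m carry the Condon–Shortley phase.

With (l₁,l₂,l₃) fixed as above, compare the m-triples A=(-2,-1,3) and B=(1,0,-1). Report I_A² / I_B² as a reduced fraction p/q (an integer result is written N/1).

Shared (l₁,l₂,l₃)=(6,2,4): N and (l;000)² cancel in I_A²/I_B².
A: Δ = 4!·8!·0!/13! = 1/6435; Racah Σ t=1..1: t=1:−1/30240 = -1/30240; ⇒ 3j(6 2 4; -2 -1 3)² = 32/6435, sgn +1
B: Δ = 4!·8!·0!/13! = 1/6435; Racah Σ t=2..2: t=2:+1/2880 = 1/2880; ⇒ 3j(6 2 4; 1 0 -1)² = 14/429, sgn -1
I_A²/I_B² = (32/6435)/(14/429) = 16/105

16/105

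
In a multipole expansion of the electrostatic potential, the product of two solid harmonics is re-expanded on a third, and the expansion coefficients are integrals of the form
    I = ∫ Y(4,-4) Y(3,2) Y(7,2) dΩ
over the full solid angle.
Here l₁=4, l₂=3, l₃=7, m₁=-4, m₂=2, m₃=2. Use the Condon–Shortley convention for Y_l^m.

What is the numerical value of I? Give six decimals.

Checks pass: Σm=0; 14 even; l₃=7∈[1,7].
(2·4+1)(2·3+1)(2·7+1) = 945
Δ: 0! 8! 6! / 15! → 1/45045
sum: t=0:+1/20736 = 1/20736
3j²(4 3 7; 0 0 0) = Δ·Π!·Σ² = 35/1287  (sign -1)
sum: t=0:+1/4838400 = 1/4838400
3j²(4 3 7; -4 2 2) = Δ·Π!·Σ² = 1/5005  (sign -1)
combine: 4πI² = 945·35/1287·1/5005 = 105/20449
take √, sign +1: I = 0.02021407

0.020214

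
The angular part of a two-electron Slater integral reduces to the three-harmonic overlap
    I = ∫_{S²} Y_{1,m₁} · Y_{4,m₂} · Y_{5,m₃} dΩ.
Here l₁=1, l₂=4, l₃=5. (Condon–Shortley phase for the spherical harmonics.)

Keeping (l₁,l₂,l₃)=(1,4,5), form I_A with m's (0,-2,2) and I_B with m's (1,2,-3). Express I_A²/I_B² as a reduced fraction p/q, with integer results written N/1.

Shared (l₁,l₂,l₃)=(1,4,5): N and (l;000)² cancel in I_A²/I_B².
A: Δ = 0!·2!·8!/11! = 1/495; Racah Σ t=0..0: t=0:+1/1440 = 1/1440; ⇒ 3j(1 4 5; 0 -2 2)² = 7/165, sgn -1
B: Δ = 0!·2!·8!/11! = 1/495; Racah Σ t=0..0: t=0:+1/2880 = 1/2880; ⇒ 3j(1 4 5; 1 2 -3)² = 28/495, sgn +1
I_A²/I_B² = (7/165)/(28/495) = 3/4

3/4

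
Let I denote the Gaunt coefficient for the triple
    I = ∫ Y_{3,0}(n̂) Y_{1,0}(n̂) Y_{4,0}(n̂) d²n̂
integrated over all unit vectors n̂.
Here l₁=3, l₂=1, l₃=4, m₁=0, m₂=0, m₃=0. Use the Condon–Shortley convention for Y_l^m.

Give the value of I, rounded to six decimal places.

0.246233

m-sum 0 ✓  L=8 even ✓  2≤4≤4 ✓
Π(2lᵢ+1) = 7×3×9 = 189
triangle coeff Δ(3,1,4) = 1/252
Σ_t [0,0]: t=0:+1/36 = 1/36
(3j)²=4/63 [(3 1 4; 0 0 0)], sign=+1
(m-triple is (0,0,0) — same symbol as above.)
⇒ 4πI² = 16/21
I = (+1)√(16/21/(4π)) = 0.24623252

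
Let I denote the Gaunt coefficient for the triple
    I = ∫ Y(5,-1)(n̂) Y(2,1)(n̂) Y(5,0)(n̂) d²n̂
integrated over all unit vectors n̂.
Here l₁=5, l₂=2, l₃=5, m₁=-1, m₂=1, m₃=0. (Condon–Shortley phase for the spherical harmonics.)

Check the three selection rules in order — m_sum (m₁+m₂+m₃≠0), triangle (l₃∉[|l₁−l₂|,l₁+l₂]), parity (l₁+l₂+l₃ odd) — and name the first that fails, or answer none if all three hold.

none

m₁+m₂+m₃ = -1 + 1 + 0 = 0  ✓
triangle: |5−2|=3 ≤ l₃=5 ≤ 5+2=7  ✓
parity: l₁+l₂+l₃ = 12 is even  ✓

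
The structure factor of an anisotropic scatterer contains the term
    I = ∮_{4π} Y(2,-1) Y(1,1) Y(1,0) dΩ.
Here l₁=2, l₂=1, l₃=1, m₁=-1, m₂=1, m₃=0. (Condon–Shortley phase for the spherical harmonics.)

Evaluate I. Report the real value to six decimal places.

-0.218510

m-sum 0 ✓  L=4 even ✓  1≤1≤3 ✓
Π(2lᵢ+1) = 5×3×3 = 45
triangle coeff Δ(2,1,1) = 1/30
Σ_t [1,1]: t=1:−1/1 = -1/1
(3j)²=2/15 [(2 1 1; 0 0 0)], sign=+1
Σ_t [2,2]: t=2:+1/2 = 1/2
(3j)²=1/10 [(2 1 1; -1 1 0)], sign=-1
⇒ 4πI² = 3/5
I = (-1)√(3/5/(4π)) = -0.21850969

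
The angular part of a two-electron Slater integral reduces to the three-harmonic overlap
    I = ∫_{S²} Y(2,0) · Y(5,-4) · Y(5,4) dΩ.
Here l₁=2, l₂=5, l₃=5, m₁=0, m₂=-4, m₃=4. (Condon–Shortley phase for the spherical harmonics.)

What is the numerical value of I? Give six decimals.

m-sum 0 ✓  L=12 even ✓  3≤5≤7 ✓
Π(2lᵢ+1) = 5×11×11 = 605
triangle coeff Δ(2,5,5) = 1/38610
Σ_t [0,2]: t=0:+1/2880 t=1:−1/576 t=2:+1/2880 = -1/960
(3j)²=10/429 [(2 5 5; 0 0 0)], sign=+1
Σ_t [0,1]: t=0:+1/20160 t=1:−1/40320 = 1/40320
(3j)²=6/715 [(2 5 5; 0 -4 4)], sign=-1
⇒ 4πI² = 20/169
I = (-1)√(20/169/(4π)) = -0.09704356

-0.097044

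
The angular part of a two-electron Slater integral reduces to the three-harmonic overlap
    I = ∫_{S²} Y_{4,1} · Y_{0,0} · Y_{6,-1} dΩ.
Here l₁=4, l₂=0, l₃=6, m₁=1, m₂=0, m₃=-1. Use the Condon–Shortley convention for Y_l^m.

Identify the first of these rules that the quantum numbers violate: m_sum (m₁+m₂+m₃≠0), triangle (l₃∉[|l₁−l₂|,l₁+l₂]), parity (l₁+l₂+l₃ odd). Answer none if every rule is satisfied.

triangle

m₁+m₂+m₃ = 1 + 0 − 1 = 0  ✓
triangle: |4−0|=4 ≤ l₃=6 ≤ 4+0=4  ✗
parity: l₁+l₂+l₃ = 10 is even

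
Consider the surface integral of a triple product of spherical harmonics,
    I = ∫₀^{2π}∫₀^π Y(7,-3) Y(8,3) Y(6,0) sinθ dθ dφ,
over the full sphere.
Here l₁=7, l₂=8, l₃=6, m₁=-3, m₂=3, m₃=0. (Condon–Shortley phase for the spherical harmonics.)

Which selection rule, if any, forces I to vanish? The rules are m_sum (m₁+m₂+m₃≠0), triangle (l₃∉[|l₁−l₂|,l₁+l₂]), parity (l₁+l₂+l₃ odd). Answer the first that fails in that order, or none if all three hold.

m₁+m₂+m₃ = -3 + 3 + 0 = 0  ✓
triangle: |7−8|=1 ≤ l₃=6 ≤ 7+8=15  ✓
parity: l₁+l₂+l₃ = 21 is odd  ✗

parity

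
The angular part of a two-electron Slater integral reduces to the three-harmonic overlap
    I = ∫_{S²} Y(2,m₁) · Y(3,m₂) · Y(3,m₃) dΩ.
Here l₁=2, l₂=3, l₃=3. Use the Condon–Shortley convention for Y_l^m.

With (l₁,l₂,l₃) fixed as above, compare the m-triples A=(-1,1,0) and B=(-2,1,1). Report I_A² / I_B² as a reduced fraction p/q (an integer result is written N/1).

1/12

Shared (l₁,l₂,l₃)=(2,3,3): N and (l;000)² cancel in I_A²/I_B².
A: Δ = 2!·2!·4!/9! = 1/3780; Racah Σ t=1..2: t=1:−1/12 t=2:+1/8 = 1/24; ⇒ 3j(2 3 3; -1 1 0)² = 1/210, sgn -1
B: Δ = 2!·2!·4!/9! = 1/3780; Racah Σ t=2..2: t=2:+1/16 = 1/16; ⇒ 3j(2 3 3; -2 1 1)² = 2/35, sgn +1
I_A²/I_B² = (1/210)/(2/35) = 1/12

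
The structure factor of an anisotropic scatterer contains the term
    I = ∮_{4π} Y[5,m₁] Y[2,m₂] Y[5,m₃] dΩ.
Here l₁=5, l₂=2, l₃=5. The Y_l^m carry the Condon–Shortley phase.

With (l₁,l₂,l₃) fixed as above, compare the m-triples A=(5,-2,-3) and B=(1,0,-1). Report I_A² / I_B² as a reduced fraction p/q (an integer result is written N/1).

10/27

Shared (l₁,l₂,l₃)=(5,2,5): N and (l;000)² cancel in I_A²/I_B².
A: Δ = 2!·8!·2!/13! = 1/38610; Racah Σ t=0..0: t=0:+1/161280 = 1/161280; ⇒ 3j(5 2 5; 5 -2 -3)² = 1/143, sgn +1
B: Δ = 2!·8!·2!/13! = 1/38610; Racah Σ t=0..2: t=0:+1/2304 t=1:−1/720 t=2:+1/5760 = -1/1280; ⇒ 3j(5 2 5; 1 0 -1)² = 27/1430, sgn -1
I_A²/I_B² = (1/143)/(27/1430) = 10/27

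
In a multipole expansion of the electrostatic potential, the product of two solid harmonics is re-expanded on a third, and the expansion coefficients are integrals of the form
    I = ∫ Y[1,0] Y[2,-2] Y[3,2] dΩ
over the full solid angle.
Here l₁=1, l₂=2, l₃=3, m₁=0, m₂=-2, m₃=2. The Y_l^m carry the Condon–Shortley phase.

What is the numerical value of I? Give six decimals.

Rules hold: Σm=0, L=6 even, 1≤3≤3.
N = 3·5·7 = 105
Δ = 0!·2!·4!/7! = 1/105
Racah Σ t=0..0: t=0:+1/4 = 1/4
⇒ 3j(1 2 3; 0 0 0)² = 3/35, sgn -1
Racah Σ t=0..0: t=0:+1/24 = 1/24
⇒ 3j(1 2 3; 0 -2 2)² = 1/21, sgn -1
4πI² = N·(3j₀)²·(3jₘ)² = 3/7
I = +1·√(0.428571/4π) = 0.18467439

0.184674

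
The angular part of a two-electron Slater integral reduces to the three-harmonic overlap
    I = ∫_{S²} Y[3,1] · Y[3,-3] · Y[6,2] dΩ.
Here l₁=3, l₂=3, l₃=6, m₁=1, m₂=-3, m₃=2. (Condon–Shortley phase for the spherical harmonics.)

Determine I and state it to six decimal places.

0.062728

m-sum 0 ✓  L=12 even ✓  0≤6≤6 ✓
Π(2lᵢ+1) = 7×7×13 = 637
triangle coeff Δ(3,3,6) = 1/12012
Σ_t [0,0]: t=0:+1/1296 = 1/1296
(3j)²=100/3003 [(3 3 6; 0 0 0)], sign=+1
Σ_t [0,0]: t=0:+1/34560 = 1/34560
(3j)²=1/429 [(3 3 6; 1 -3 2)], sign=+1
⇒ 4πI² = 700/14157
I = (+1)√(700/14157/(4π)) = 0.06272757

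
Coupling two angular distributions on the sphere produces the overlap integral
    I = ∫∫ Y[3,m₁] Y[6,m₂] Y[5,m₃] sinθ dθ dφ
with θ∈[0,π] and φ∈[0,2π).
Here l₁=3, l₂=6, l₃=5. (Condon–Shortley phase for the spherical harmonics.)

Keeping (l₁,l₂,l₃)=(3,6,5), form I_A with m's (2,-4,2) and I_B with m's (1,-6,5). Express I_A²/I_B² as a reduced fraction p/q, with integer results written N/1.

l's match ⇒ only the (l;m) 3-j factors differ between A and B.
A: triangle coeff Δ(3,6,5) = 1/675675; Σ_t [0,1]: t=0:+1/34560 t=1:−1/60480 = 1/80640; (3j)²=6/1001 [(3 6 5; 2 -4 2)], sign=-1
B: triangle coeff Δ(3,6,5) = 1/675675; Σ_t [0,0]: t=0:+1/1935360 = 1/1935360; (3j)²=3/91 [(3 6 5; 1 -6 5)], sign=+1
I_A²/I_B² = (6/1001)/(3/91) = 2/11

2/11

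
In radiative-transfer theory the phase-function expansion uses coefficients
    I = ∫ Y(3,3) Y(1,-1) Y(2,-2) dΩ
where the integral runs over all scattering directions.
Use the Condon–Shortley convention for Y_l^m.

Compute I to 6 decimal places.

m-sum 0 ✓  L=6 even ✓  2≤2≤4 ✓
Π(2lᵢ+1) = 7×3×5 = 105
triangle coeff Δ(3,1,2) = 1/105
Σ_t [1,1]: t=1:−1/4 = -1/4
(3j)²=3/35 [(3 1 2; 0 0 0)], sign=-1
Σ_t [0,0]: t=0:+1/48 = 1/48
(3j)²=1/7 [(3 1 2; 3 -1 -2)], sign=+1
⇒ 4πI² = 9/7
I = (-1)√(9/7/(4π)) = -0.31986543

-0.319865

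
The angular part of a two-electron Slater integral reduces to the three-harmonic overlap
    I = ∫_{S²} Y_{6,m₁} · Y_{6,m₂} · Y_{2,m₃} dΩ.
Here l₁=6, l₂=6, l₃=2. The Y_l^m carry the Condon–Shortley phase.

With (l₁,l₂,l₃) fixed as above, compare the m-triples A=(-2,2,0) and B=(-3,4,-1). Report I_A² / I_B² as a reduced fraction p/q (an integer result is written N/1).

Shared (l₁,l₂,l₃)=(6,6,2): N and (l;000)² cancel in I_A²/I_B².
A: Δ = 10!·2!·2!/15! = 1/90090; Racah Σ t=6..8: t=6:+1/69120 t=7:−1/30240 t=8:+1/322560 = -1/64512; ⇒ 3j(6 6 2; -2 2 0)² = 10/1001, sgn -1
B: Δ = 10!·2!·2!/15! = 1/90090; Racah Σ t=8..9: t=8:+1/161280 t=9:−1/725760 = 1/207360; ⇒ 3j(6 6 2; -3 4 -1)² = 7/286, sgn -1
I_A²/I_B² = (10/1001)/(7/286) = 20/49

20/49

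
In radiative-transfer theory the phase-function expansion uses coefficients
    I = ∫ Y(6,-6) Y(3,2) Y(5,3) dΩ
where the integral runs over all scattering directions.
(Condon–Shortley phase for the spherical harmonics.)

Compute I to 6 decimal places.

0.000000

-6 + 2 + 3 = -1 ≠ 0: azimuthal integral kills it; I = 0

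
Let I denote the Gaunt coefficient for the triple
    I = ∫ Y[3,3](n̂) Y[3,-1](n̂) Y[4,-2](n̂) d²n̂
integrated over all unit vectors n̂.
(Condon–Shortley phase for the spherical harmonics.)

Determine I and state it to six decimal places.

-0.188451

Rules hold: Σm=0, L=10 even, 0≤4≤6.
N = 7·7·9 = 441
Δ = 2!·4!·4!/11! = 1/34650
Racah Σ t=0..2: t=0:+1/72 t=1:−1/16 t=2:+1/72 = -5/144
⇒ 3j(3 3 4; 0 0 0)² = 2/77, sgn -1
Racah Σ t=0..0: t=0:+1/192 = 1/192
⇒ 3j(3 3 4; 3 -1 -2)² = 3/77, sgn +1
4πI² = N·(3j₀)²·(3jₘ)² = 54/121
I = -1·√(0.446281/4π) = -0.18845135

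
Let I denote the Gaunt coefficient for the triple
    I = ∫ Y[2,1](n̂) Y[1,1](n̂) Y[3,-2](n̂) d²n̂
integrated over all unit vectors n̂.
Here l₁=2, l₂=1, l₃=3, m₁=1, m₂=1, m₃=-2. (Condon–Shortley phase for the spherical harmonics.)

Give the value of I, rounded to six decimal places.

Checks pass: Σm=0; 6 even; l₃=3∈[1,3].
(2·2+1)(2·1+1)(2·3+1) = 105
Δ: 0! 4! 2! / 7! → 1/105
sum: t=0:+1/4 = 1/4
3j²(2 1 3; 0 0 0) = Δ·Π!·Σ² = 3/35  (sign -1)
sum: t=0:+1/12 = 1/12
3j²(2 1 3; 1 1 -2) = Δ·Π!·Σ² = 2/21  (sign -1)
combine: 4πI² = 105·3/35·2/21 = 6/7
take √, sign +1: I = 0.26116903

0.261169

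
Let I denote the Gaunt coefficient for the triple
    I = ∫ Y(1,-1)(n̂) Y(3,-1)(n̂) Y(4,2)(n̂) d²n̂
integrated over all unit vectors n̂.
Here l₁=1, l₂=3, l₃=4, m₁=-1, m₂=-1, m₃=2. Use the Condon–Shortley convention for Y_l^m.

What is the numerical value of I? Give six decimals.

Checks pass: Σm=0; 8 even; l₃=4∈[2,4].
(2·1+1)(2·3+1)(2·4+1) = 189
Δ: 0! 2! 6! / 9! → 1/252
sum: t=0:+1/36 = 1/36
3j²(1 3 4; 0 0 0) = Δ·Π!·Σ² = 4/63  (sign +1)
sum: t=0:+1/96 = 1/96
3j²(1 3 4; -1 -1 2) = Δ·Π!·Σ² = 5/84  (sign +1)
combine: 4πI² = 189·4/63·5/84 = 5/7
take √, sign +1: I = 0.23841361

0.238414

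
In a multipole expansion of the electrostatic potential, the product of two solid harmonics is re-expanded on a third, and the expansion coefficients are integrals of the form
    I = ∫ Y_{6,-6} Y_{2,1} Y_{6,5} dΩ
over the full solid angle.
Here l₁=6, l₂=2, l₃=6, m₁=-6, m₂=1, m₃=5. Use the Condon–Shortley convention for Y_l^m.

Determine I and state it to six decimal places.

m-sum 0 ✓  L=14 even ✓  4≤6≤8 ✓
Π(2lᵢ+1) = 13×5×13 = 845
triangle coeff Δ(6,2,6) = 1/90090
Σ_t [0,2]: t=0:+1/69120 t=1:−1/14400 t=2:+1/69120 = -7/172800
(3j)²=14/715 [(6 2 6; 0 0 0)], sign=-1
Σ_t [2,2]: t=2:+1/7257600 = 1/7257600
(3j)²=11/455 [(6 2 6; -6 1 5)], sign=-1
⇒ 4πI² = 2/5
I = (+1)√(2/5/(4π)) = 0.17841241

0.178412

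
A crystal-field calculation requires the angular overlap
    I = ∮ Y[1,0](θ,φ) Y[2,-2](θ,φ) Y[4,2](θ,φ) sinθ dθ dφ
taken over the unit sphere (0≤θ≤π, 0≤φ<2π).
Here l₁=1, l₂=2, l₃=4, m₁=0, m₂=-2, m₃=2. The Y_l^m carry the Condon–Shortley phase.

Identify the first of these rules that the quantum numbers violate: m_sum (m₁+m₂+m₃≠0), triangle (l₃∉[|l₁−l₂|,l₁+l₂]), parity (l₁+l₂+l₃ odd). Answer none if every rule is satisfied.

azimuthal sum: 0 − 2 + 2 = 0  ✓
1 ≤ 4 ≤ 3 (triangle on l)  ✗
L = 1 + 2 + 4 = 7 (odd)

triangle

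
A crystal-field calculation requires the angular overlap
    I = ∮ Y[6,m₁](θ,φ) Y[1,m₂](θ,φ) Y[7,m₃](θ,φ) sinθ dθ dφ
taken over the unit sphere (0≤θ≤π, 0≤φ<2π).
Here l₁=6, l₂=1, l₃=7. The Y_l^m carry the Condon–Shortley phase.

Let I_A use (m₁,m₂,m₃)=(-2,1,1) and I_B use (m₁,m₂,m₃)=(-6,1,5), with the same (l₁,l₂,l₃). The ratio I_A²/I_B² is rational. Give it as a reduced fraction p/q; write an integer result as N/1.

Shared (l₁,l₂,l₃)=(6,1,7): N and (l;000)² cancel in I_A²/I_B².
A: Δ = 0!·12!·2!/15! = 1/1365; Racah Σ t=0..0: t=0:+1/1935360 = 1/1935360; ⇒ 3j(6 1 7; -2 1 1)² = 1/91, sgn +1
B: Δ = 0!·12!·2!/15! = 1/1365; Racah Σ t=0..0: t=0:+1/958003200 = 1/958003200; ⇒ 3j(6 1 7; -6 1 5)² = 1/1365, sgn +1
I_A²/I_B² = (1/91)/(1/1365) = 15/1

15/1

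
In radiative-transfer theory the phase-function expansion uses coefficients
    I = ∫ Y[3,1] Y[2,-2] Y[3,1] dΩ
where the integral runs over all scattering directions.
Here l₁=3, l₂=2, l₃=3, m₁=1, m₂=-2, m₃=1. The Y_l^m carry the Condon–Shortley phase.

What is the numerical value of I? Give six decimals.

Rules hold: Σm=0, L=8 even, 1≤3≤5.
N = 7·5·7 = 245
Δ = 2!·4!·2!/9! = 1/3780
Racah Σ t=0..2: t=0:+1/24 t=1:−1/4 t=2:+1/24 = -1/6
⇒ 3j(3 2 3; 0 0 0)² = 4/105, sgn +1
Racah Σ t=0..0: t=0:+1/16 = 1/16
⇒ 3j(3 2 3; 1 -2 1)² = 2/35, sgn +1
4πI² = N·(3j₀)²·(3jₘ)² = 8/15
I = +1·√(0.533333/4π) = 0.20601291

0.206013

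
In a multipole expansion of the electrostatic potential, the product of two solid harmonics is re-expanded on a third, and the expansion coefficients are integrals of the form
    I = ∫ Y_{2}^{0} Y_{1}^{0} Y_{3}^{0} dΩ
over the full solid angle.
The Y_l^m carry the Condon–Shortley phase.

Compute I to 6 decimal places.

Rules hold: Σm=0, L=6 even, 1≤3≤3.
N = 5·3·7 = 105
Δ = 0!·4!·2!/7! = 1/105
Racah Σ t=0..0: t=0:+1/4 = 1/4
⇒ 3j(2 1 3; 0 0 0)² = 3/35, sgn -1
(m-triple is (0,0,0) — same symbol as above.)
4πI² = N·(3j₀)²·(3jₘ)² = 27/35
I = +1·√(0.771429/4π) = 0.24776670

0.247767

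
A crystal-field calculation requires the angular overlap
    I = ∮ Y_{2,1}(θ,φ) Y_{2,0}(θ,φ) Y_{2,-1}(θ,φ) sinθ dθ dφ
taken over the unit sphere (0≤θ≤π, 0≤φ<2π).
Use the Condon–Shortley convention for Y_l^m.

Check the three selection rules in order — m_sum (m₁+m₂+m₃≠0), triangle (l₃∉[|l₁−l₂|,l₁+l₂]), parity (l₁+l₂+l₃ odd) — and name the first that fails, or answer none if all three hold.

m₁+m₂+m₃ = 1 + 0 − 1 = 0  ✓
triangle: |2−2|=0 ≤ l₃=2 ≤ 2+2=4  ✓
parity: l₁+l₂+l₃ = 6 is even  ✓

none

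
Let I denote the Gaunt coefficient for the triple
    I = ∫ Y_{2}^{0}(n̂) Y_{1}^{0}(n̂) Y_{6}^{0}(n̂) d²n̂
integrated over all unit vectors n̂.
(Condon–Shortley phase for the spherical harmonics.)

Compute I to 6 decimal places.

0.000000

|2−1|≤6≤2+1 violated ⇒ I = 0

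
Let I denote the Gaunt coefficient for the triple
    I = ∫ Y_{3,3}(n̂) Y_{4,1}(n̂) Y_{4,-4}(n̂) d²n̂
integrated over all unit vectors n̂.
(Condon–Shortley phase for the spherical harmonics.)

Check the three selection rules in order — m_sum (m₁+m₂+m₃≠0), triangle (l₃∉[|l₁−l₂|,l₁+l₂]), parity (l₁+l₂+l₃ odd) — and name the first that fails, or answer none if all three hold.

parity

m₁+m₂+m₃ = 3 + 1 − 4 = 0  ✓
triangle: |3−4|=1 ≤ l₃=4 ≤ 3+4=7  ✓
parity: l₁+l₂+l₃ = 11 is odd  ✗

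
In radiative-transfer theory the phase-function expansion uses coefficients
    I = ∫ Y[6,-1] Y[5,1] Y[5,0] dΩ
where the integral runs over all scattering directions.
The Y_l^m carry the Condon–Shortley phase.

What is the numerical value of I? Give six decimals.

m-sum 0 ✓  L=16 even ✓  1≤5≤11 ✓
Π(2lᵢ+1) = 13×11×11 = 1573
triangle coeff Δ(6,5,5) = 1/28588560
Σ_t [1,5]: t=1:−1/345600 t=2:+1/13824 t=3:−1/5184 t=4:+1/13824 t=5:−1/345600 = -7/129600
(3j)²=80/7293 [(6 5 5; 0 0 0)], sign=+1
Σ_t [2,6]: t=2:+1/138240 t=3:−1/10368 t=4:+1/6912 t=5:−1/34560 t=6:+1/2073600 = 7/259200
(3j)²=28/7293 [(6 5 5; -1 1 0)], sign=-1
⇒ 4πI² = 2240/33813
I = (-1)√(2240/33813/(4π)) = -0.07260679

-0.072607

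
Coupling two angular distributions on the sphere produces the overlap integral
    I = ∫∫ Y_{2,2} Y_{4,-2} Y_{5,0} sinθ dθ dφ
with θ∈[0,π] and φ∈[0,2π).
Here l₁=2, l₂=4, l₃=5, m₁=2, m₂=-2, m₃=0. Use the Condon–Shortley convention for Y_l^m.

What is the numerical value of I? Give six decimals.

0.000000

L=11 odd ⇒ parity kills the (l;000) factor ⇒ I = 0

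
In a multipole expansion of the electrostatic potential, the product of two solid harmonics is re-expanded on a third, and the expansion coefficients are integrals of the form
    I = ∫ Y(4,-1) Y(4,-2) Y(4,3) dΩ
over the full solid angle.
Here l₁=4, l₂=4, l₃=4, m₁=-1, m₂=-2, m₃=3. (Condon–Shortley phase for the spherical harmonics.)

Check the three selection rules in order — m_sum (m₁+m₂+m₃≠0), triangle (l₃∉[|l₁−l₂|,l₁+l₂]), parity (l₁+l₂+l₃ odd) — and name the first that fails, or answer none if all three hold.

none

m₁+m₂+m₃ = -1 − 2 + 3 = 0  ✓
triangle: |4−4|=0 ≤ l₃=4 ≤ 4+4=8  ✓
parity: l₁+l₂+l₃ = 12 is even  ✓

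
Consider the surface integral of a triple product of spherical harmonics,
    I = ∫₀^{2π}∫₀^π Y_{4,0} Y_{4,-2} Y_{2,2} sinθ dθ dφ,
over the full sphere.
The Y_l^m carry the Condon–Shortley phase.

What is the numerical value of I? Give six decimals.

-0.190365

Checks pass: Σm=0; 10 even; l₃=2∈[0,8].
(2·4+1)(2·4+1)(2·2+1) = 405
Δ: 6! 2! 2! / 11! → 1/13860
sum: t=2:+1/192 t=3:−1/36 t=4:+1/192 = -5/288
3j²(4 4 2; 0 0 0) = Δ·Π!·Σ² = 20/693  (sign -1)
sum: t=2:+1/192 = 1/192
3j²(4 4 2; 0 -2 2) = Δ·Π!·Σ² = 3/77  (sign +1)
combine: 4πI² = 405·20/693·3/77 = 2700/5929
take √, sign -1: I = -0.19036462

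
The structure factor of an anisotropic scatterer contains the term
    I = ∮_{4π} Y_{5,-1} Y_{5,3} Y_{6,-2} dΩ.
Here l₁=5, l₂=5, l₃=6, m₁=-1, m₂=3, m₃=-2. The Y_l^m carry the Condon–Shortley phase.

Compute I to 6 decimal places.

Checks pass: Σm=0; 16 even; l₃=6∈[0,10].
(2·5+1)(2·5+1)(2·6+1) = 1573
Δ: 4! 6! 6! / 17! → 1/28588560
sum: t=0:+1/345600 t=1:−1/13824 t=2:+1/5184 t=3:−1/13824 t=4:+1/345600 = 7/129600
3j²(5 5 6; 0 0 0) = Δ·Π!·Σ² = 80/7293  (sign +1)
sum: t=2:+1/138240 t=3:−1/25920 t=4:+1/55296 = -11/829440
3j²(5 5 6; -1 3 -2) = Δ·Π!·Σ² = 11/1326  (sign -1)
combine: 4πI² = 1573·80/7293·11/1326 = 4840/33813
take √, sign -1: I = -0.10672739

-0.106727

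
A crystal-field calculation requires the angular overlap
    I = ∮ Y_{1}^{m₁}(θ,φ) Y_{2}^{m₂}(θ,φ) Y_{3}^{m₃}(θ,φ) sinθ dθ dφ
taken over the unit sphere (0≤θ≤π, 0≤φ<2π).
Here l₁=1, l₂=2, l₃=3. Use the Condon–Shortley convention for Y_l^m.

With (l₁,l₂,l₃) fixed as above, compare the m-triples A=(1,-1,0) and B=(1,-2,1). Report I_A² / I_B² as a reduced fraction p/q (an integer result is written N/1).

Shared (l₁,l₂,l₃)=(1,2,3): N and (l;000)² cancel in I_A²/I_B².
A: Δ = 0!·2!·4!/7! = 1/105; Racah Σ t=0..0: t=0:+1/12 = 1/12; ⇒ 3j(1 2 3; 1 -1 0)² = 1/35, sgn -1
B: Δ = 0!·2!·4!/7! = 1/105; Racah Σ t=0..0: t=0:+1/48 = 1/48; ⇒ 3j(1 2 3; 1 -2 1)² = 1/105, sgn +1
I_A²/I_B² = (1/35)/(1/105) = 3/1

3/1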